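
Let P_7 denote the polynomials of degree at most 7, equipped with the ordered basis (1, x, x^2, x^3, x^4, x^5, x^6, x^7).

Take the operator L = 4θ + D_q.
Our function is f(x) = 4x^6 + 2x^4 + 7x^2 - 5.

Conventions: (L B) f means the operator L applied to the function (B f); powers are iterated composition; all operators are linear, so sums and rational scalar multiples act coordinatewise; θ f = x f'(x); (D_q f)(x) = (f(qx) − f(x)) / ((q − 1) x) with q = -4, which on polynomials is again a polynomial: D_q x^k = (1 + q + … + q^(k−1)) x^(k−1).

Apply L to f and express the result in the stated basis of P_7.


g(x) = 96x^6 - 3276x^5 + 32x^4 - 102x^3 + 56x^2 - 21x

θ f = 24x^6 + 8x^4 + 14x^2
(4θ) f = 96x^6 + 32x^4 + 56x^2
D_q f = -3276x^5 - 102x^3 - 21x
(4θ + D_q) f = 96x^6 - 3276x^5 + 32x^4 - 102x^3 + 56x^2 - 21x


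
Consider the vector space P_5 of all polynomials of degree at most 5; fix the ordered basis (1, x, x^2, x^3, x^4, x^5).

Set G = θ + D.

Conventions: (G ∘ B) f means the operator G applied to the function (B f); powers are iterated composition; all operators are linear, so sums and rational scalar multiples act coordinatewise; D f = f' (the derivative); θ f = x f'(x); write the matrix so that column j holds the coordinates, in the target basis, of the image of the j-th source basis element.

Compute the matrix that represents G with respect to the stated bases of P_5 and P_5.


the matrix is [[0, 1, 0, 0, 0, 0]; [0, 1, 2, 0, 0, 0]; [0, 0, 2, 3, 0, 0]; [0, 0, 0, 3, 4, 0]; [0, 0, 0, 0, 4, 5]; [0, 0, 0, 0, 0, 5]] (rows listed top to bottom)

image of 1: 0
image of x: x + 1
image of x^2: 2x^2 + 2x
image of x^3: 3x^3 + 3x^2
image of x^4: 4x^4 + 4x^3
image of x^5: 5x^5 + 5x^4
each image's coordinates form column j of the matrix


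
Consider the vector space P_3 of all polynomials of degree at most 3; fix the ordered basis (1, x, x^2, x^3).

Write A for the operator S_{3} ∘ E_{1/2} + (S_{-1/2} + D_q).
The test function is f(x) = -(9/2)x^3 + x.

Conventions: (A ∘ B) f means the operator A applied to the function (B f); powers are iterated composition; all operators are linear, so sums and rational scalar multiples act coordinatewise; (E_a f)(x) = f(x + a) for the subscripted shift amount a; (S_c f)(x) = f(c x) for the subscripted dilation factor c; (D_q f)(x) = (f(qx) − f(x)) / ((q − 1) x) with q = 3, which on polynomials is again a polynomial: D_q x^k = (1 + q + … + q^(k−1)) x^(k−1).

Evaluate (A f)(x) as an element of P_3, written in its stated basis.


E_{1/2} f = -(9/2)x^3 - (27/4)x^2 - (19/8)x - 1/16
S_{3} E_{1/2} f = -(243/2)x^3 - (243/4)x^2 - (57/8)x - 1/16
S_{-1/2} f = (9/16)x^3 - (1/2)x
D_q f = -(117/2)x^2 + 1
(S_{-1/2} + D_q) f = (9/16)x^3 - (117/2)x^2 - (1/2)x + 1
(S_{3} ∘ E_{1/2} + (S_{-1/2} + D_q)) f = -(1935/16)x^3 - (477/4)x^2 - (61/8)x + 15/16

g(x) = -(1935/16)x^3 - (477/4)x^2 - (61/8)x + 15/16


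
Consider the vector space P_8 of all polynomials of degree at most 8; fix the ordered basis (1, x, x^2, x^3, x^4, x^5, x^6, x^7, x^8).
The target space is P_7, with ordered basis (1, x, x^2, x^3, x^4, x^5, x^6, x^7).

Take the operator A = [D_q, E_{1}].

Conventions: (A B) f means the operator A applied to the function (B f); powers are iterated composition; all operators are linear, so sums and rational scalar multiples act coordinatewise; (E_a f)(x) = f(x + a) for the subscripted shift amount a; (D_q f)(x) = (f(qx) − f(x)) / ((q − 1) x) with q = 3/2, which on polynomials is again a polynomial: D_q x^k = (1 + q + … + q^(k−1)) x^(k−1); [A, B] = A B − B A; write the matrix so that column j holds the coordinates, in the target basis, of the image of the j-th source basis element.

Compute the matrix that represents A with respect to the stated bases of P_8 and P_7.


image of 1: 0
image of x: 0
image of x^2: -1/2
image of x^3: -2x - 7/4
image of x^4: -(43/8)x^2 - (75/8)x - 33/8
image of x^5: -(97/8)x^3 - (253/8)x^2 - (111/4)x - 131/16
image of x^6: -(793/32)x^4 - (1375/16)x^3 - (1805/16)x^2 - (2125/32)x - 473/32
image of x^7: -(761/16)x^5 - (13161/64)x^4 - (5745/16)x^3 - (20245/64)x^2 - (4497/32)x - 1611/64
image of x^8: -(11191/128)x^6 - (57925/128)x^5 - (126147/128)x^4 - (147875/128)x^3 - (98357/128)x^2 - (35175/128)x - 5281/128
each image's coordinates form column j of the matrix

the matrix is [[0, 0, -1/2, -7/4, -33/8, -131/16, -473/32, -1611/64, -5281/128]; [0, 0, 0, -2, -75/8, -111/4, -2125/32, -4497/32, -35175/128]; [0, 0, 0, 0, -43/8, -253/8, -1805/16, -20245/64, -98357/128]; [0, 0, 0, 0, 0, -97/8, -1375/16, -5745/16, -147875/128]; [0, 0, 0, 0, 0, 0, -793/32, -13161/64, -126147/128]; [0, 0, 0, 0, 0, 0, 0, -761/16, -57925/128]; [0, 0, 0, 0, 0, 0, 0, 0, -11191/128]; [0, 0, 0, 0, 0, 0, 0, 0, 0]] (rows listed top to bottom)


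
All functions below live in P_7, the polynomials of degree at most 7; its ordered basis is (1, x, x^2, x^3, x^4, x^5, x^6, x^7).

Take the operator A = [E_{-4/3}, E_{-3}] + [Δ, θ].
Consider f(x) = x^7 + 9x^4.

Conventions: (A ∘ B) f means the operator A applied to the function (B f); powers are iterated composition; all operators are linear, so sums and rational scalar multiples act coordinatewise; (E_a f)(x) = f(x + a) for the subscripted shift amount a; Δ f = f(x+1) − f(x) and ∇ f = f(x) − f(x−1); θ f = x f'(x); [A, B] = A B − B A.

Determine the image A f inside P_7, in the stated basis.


g(x) = 7x^6 + 42x^5 + 105x^4 + 176x^3 + 213x^2 + 150x + 43

E_{-3} f = x^7 - 21x^6 + 189x^5 - 936x^4 + 2727x^3 - 4617x^2 + 4131x - 1458
E_{-4/3} E_{-3} f = x^7 - (91/3)x^6 + (1183/3)x^5 - (76652/27)x^4 + (986999/81)x^3 - (2516917/81)x^2 + (31652179/729)x - 55808194/2187
E_{-4/3} f = x^7 - (28/3)x^6 + (112/3)x^5 - (1997/27)x^4 + (5072/81)x^3 + (608/81)x^2 - (33536/729)x + 45824/2187
E_{-3} E_{-4/3} f = x^7 - (91/3)x^6 + (1183/3)x^5 - (76652/27)x^4 + (986999/81)x^3 - (2516917/81)x^2 + (31652179/729)x - 55808194/2187
[E_{-4/3}, E_{-3}] f = 0
θ f = 7x^7 + 36x^4
Δ θ f = 49x^6 + 147x^5 + 245x^4 + 389x^3 + 363x^2 + 193x + 43
Δ f = 7x^6 + 21x^5 + 35x^4 + 71x^3 + 75x^2 + 43x + 10
θ Δ f = 42x^6 + 105x^5 + 140x^4 + 213x^3 + 150x^2 + 43x
[Δ, θ] f = 7x^6 + 42x^5 + 105x^4 + 176x^3 + 213x^2 + 150x + 43
([E_{-4/3}, E_{-3}] + [Δ, θ]) f = 7x^6 + 42x^5 + 105x^4 + 176x^3 + 213x^2 + 150x + 43


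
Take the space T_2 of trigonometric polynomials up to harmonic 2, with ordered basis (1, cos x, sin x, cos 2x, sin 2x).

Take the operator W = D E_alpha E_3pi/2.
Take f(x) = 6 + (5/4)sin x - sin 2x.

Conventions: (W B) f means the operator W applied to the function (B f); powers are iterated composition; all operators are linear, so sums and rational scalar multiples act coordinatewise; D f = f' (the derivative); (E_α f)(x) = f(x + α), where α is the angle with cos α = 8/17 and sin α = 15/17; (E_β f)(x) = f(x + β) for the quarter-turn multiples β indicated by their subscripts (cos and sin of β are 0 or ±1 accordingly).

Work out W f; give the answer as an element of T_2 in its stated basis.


the image equals g(x) = (75/68)cos x + (10/17)sin x - (322/289)cos 2x - (480/289)sin 2x

E_3pi/2 f = 6 - (5/4)cos x + sin 2x
E_alpha E_3pi/2 f = 6 - (10/17)cos x + (75/68)sin x + (240/289)cos 2x - (161/289)sin 2x
D (E_alpha E_3pi/2) f = (75/68)cos x + (10/17)sin x - (322/289)cos 2x - (480/289)sin 2x


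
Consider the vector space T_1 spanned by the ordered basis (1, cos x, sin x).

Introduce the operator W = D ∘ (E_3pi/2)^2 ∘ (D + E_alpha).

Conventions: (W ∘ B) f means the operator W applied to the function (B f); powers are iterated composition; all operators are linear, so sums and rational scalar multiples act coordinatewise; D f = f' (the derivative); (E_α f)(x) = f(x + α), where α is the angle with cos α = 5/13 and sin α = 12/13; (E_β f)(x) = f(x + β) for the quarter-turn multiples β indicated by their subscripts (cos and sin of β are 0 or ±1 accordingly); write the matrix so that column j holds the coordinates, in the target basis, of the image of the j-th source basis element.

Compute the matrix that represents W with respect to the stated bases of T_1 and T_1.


the matrix is [[0, 0, 0]; [0, 25/13, -5/13]; [0, 5/13, 25/13]] (rows listed top to bottom)

image of 1: 0
image of cos x: (25/13)cos x + (5/13)sin x
image of sin x: -(5/13)cos x + (25/13)sin x
each image's coordinates form column j of the matrix


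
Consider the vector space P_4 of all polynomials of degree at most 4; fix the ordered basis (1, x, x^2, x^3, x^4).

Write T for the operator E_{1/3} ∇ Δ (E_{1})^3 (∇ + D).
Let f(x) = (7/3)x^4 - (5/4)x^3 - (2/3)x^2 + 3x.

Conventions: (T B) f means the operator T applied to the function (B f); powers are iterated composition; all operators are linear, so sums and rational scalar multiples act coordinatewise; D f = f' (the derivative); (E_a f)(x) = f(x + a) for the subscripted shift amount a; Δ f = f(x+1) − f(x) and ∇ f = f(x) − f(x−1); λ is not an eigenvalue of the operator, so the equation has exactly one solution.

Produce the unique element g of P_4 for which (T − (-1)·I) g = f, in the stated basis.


the image equals g(x) = (7/3)x^4 - (5/4)x^3 - (2/3)x^2 - 109x - 991/3

write g with unknown coordinates in the stated basis and equate coefficients in (T − (-1)·I) g = f
solving from the highest basis element down gives g = (7/3)x^4 - (5/4)x^3 - (2/3)x^2 - 109x - 991/3
check: T g = 112x + 991/3
so T g − (-1)·g = (7/3)x^4 - (5/4)x^3 - (2/3)x^2 + 3x = f ✓


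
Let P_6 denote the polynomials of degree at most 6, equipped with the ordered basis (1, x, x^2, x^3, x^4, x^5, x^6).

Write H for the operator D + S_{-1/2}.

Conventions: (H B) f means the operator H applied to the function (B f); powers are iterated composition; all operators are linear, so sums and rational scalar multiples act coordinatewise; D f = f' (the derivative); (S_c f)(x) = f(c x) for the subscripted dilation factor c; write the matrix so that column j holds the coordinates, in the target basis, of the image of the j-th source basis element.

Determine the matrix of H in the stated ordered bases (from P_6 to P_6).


image of 1: 1
image of x: -(1/2)x + 1
image of x^2: (1/4)x^2 + 2x
image of x^3: -(1/8)x^3 + 3x^2
image of x^4: (1/16)x^4 + 4x^3
image of x^5: -(1/32)x^5 + 5x^4
image of x^6: (1/64)x^6 + 6x^5
each image's coordinates form column j of the matrix

the matrix is [[1, 1, 0, 0, 0, 0, 0]; [0, -1/2, 2, 0, 0, 0, 0]; [0, 0, 1/4, 3, 0, 0, 0]; [0, 0, 0, -1/8, 4, 0, 0]; [0, 0, 0, 0, 1/16, 5, 0]; [0, 0, 0, 0, 0, -1/32, 6]; [0, 0, 0, 0, 0, 0, 1/64]] (rows listed top to bottom)


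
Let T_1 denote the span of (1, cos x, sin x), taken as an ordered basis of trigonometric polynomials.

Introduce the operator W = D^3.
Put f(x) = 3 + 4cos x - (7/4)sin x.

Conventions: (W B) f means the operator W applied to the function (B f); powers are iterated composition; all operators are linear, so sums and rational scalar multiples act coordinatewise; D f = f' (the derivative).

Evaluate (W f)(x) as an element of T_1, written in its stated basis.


the image equals g(x) = (7/4)cos x + 4sin x

D f = -(7/4)cos x - 4sin x
D D f = -4cos x + (7/4)sin x
D D D f = (7/4)cos x + 4sin x


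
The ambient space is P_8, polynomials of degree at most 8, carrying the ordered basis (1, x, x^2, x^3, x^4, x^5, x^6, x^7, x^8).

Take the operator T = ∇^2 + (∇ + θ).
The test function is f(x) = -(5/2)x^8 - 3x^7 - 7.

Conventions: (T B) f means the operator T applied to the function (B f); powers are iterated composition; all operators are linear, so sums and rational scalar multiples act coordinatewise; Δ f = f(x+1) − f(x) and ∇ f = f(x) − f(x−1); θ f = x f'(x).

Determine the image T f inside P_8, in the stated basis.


g(x) = -20x^8 - 41x^7 - 91x^6 + 637x^5 - 1750x^4 + 2695x^3 - 2443x^2 + 1219x - 515/2

∇ f = -20x^7 + 49x^6 - 77x^5 + 70x^4 - 35x^3 + 7x^2 + x - 1/2
∇ ∇ f = -140x^6 + 714x^5 - 1820x^4 + 2730x^3 - 2450x^2 + 1218x - 257
∇ f = -20x^7 + 49x^6 - 77x^5 + 70x^4 - 35x^3 + 7x^2 + x - 1/2
θ f = -20x^8 - 21x^7
(∇ + θ) f = -20x^8 - 41x^7 + 49x^6 - 77x^5 + 70x^4 - 35x^3 + 7x^2 + x - 1/2
(∇^2 + (∇ + θ)) f = -20x^8 - 41x^7 - 91x^6 + 637x^5 - 1750x^4 + 2695x^3 - 2443x^2 + 1219x - 515/2


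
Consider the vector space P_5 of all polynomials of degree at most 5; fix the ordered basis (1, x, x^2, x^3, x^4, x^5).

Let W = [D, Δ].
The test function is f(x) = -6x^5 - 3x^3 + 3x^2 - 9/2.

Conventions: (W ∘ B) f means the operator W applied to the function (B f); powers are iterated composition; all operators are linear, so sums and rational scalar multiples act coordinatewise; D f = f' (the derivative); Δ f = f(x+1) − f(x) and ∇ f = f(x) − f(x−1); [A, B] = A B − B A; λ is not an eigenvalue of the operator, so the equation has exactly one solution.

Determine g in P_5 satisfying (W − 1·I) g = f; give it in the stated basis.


write g with unknown coordinates in the stated basis and equate coefficients in (W − 1·I) g = f
solving from the highest basis element down gives g = 6x^5 + 3x^3 - 3x^2 + 9/2
check: W g = 0
so W g − 1·g = -6x^5 - 3x^3 + 3x^2 - 9/2 = f ✓

g(x) = 6x^5 + 3x^3 - 3x^2 + 9/2


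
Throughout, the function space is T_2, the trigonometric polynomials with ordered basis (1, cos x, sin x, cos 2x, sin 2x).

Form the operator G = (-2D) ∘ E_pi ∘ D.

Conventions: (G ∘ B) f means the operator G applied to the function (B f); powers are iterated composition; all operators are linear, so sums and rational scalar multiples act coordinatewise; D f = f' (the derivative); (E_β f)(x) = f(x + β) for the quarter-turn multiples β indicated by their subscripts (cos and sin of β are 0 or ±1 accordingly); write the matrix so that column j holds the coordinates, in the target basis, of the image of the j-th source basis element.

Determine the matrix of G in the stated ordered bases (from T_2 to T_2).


the matrix is [[0, 0, 0, 0, 0]; [0, -2, 0, 0, 0]; [0, 0, -2, 0, 0]; [0, 0, 0, 8, 0]; [0, 0, 0, 0, 8]] (rows listed top to bottom)

image of 1: 0
image of cos x: -2cos x
image of sin x: -2sin x
image of cos 2x: 8cos 2x
image of sin 2x: 8sin 2x
each image's coordinates form column j of the matrix


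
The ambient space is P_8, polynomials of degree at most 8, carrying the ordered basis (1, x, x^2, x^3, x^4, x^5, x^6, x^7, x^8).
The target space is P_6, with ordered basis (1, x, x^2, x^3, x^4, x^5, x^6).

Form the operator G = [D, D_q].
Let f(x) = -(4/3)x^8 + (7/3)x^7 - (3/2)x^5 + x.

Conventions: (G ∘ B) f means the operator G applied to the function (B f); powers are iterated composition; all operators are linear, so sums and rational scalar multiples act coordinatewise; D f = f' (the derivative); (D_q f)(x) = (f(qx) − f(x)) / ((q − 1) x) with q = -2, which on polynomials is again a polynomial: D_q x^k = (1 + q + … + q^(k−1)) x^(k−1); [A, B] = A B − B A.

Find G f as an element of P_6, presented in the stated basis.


D_q f = (340/3)x^7 + (301/3)x^6 - (33/2)x^4 + 1
D D_q f = (2380/3)x^6 + 602x^5 - 66x^3
D f = -(32/3)x^7 + (49/3)x^6 - (15/2)x^4 + 1
D_q D f = -(1376/3)x^6 - 343x^5 + (75/2)x^3
[D, D_q] f = 1252x^6 + 945x^5 - (207/2)x^3

g(x) = 1252x^6 + 945x^5 - (207/2)x^3


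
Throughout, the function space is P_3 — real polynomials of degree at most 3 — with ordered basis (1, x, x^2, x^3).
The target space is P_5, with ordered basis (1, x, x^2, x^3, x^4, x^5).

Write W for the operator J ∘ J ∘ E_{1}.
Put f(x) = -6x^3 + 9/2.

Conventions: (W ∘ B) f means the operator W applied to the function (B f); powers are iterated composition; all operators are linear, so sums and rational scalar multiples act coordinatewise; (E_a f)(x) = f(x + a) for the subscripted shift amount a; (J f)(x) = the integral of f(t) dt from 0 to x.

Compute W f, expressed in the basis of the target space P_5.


the result is g(x) = -(3/10)x^5 - (3/2)x^4 - 3x^3 - (3/4)x^2

E_{1} f = -6x^3 - 18x^2 - 18x - 3/2
J E_{1} f = -(3/2)x^4 - 6x^3 - 9x^2 - (3/2)x
J (J ∘ E_{1}) f = -(3/10)x^5 - (3/2)x^4 - 3x^3 - (3/4)x^2


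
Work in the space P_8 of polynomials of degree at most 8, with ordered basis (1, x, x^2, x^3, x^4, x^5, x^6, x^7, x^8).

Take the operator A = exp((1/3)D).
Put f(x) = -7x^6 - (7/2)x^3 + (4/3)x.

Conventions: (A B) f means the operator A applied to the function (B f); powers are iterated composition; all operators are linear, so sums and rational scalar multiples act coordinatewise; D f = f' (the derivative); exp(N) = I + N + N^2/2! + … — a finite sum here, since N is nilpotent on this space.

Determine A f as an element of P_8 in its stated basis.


the image equals g(x) = -7x^6 - 14x^5 - (35/3)x^4 - (469/54)x^3 - (259/54)x^2 - (1/162)x + 445/1458

order-1 term: -14x^5 - (7/2)x^2 + 4/9
order-2 term: -(35/3)x^4 - (7/6)x
order-3 term: -(140/27)x^3 - 7/54
order-4 term: -(35/27)x^2
order-5 term: -(14/81)x
order-6 term: -7/729
the series for exp((1/3)D) f terminates at order 6
exp((1/3)D) f = -7x^6 - 14x^5 - (35/3)x^4 - (469/54)x^3 - (259/54)x^2 - (1/162)x + 445/1458


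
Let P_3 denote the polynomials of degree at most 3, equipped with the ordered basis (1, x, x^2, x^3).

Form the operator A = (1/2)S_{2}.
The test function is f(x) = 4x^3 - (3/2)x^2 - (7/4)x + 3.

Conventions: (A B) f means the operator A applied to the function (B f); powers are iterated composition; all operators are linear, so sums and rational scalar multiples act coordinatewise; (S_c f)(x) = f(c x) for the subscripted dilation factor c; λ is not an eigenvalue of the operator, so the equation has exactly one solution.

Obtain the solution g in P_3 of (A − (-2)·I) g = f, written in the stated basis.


write g with unknown coordinates in the stated basis and equate coefficients in (A − (-2)·I) g = f
solving from the highest basis element down gives g = (2/3)x^3 - (3/8)x^2 - (7/12)x + 6/5
check: A g = (8/3)x^3 - (3/4)x^2 - (7/12)x + 3/5
so A g − (-2)·g = 4x^3 - (3/2)x^2 - (7/4)x + 3 = f ✓

the image equals g(x) = (2/3)x^3 - (3/8)x^2 - (7/12)x + 6/5


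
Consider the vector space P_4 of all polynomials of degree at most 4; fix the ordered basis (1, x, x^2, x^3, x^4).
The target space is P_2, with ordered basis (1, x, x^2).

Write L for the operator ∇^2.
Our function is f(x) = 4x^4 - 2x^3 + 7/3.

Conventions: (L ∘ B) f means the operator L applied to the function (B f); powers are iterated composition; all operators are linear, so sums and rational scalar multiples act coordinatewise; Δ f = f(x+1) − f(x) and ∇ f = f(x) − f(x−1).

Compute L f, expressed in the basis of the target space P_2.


∇ f = 16x^3 - 30x^2 + 22x - 6
∇ ∇ f = 48x^2 - 108x + 68

the image equals g(x) = 48x^2 - 108x + 68


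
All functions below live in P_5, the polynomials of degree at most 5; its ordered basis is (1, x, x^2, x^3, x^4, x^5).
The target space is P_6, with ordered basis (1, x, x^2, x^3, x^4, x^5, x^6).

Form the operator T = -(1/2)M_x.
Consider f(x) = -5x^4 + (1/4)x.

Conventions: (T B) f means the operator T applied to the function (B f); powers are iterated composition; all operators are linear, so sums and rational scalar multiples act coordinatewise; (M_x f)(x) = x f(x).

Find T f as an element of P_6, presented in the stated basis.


M_x f = -5x^5 + (1/4)x^2
(-(1/2)M_x) f = (5/2)x^5 - (1/8)x^2

g(x) = (5/2)x^5 - (1/8)x^2


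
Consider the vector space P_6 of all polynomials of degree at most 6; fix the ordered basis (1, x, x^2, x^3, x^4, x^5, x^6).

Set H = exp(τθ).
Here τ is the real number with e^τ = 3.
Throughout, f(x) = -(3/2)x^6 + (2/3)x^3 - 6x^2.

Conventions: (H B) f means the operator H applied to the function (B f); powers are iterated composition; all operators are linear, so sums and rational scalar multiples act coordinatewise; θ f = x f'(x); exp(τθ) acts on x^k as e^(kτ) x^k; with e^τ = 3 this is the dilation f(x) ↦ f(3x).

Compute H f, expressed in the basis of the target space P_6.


exp(τθ) x^k = e^(kτ) x^k; with e^τ = 3 this sends x^k to 3^k x^k
x^2 ↦ 9 x^2
x^3 ↦ 27 x^3
x^6 ↦ 729 x^6
applying this coordinatewise to f: exp(τθ) f = -(2187/2)x^6 + 18x^3 - 54x^2

g(x) = -(2187/2)x^6 + 18x^3 - 54x^2


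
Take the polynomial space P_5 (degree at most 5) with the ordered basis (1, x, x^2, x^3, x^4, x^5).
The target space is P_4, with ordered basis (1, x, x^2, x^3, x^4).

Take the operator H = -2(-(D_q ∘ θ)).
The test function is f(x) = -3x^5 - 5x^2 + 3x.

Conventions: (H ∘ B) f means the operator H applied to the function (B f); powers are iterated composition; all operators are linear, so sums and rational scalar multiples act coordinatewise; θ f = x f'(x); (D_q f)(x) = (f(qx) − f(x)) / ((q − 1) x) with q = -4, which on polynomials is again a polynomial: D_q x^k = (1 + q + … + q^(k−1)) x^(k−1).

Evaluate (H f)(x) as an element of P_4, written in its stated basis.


the image equals g(x) = -6150x^4 + 60x + 6

θ f = -15x^5 - 10x^2 + 3x
D_q θ f = -3075x^4 + 30x + 3
(-(D_q ∘ θ)) f = 3075x^4 - 30x - 3
(-2(-(D_q ∘ θ))) f = -6150x^4 + 60x + 6


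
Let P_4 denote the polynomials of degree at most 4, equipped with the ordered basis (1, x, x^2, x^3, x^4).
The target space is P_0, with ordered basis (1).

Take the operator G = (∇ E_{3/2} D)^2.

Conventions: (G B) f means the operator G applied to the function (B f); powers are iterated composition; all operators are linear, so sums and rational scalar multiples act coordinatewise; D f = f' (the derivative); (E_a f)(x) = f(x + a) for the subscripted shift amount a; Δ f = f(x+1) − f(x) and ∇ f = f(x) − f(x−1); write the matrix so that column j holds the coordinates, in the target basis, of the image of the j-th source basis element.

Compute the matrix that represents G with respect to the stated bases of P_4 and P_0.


image of 1: 0
image of x: 0
image of x^2: 0
image of x^3: 0
image of x^4: 24
each image's coordinates form column j of the matrix

the matrix is [[0, 0, 0, 0, 24]] (rows listed top to bottom)


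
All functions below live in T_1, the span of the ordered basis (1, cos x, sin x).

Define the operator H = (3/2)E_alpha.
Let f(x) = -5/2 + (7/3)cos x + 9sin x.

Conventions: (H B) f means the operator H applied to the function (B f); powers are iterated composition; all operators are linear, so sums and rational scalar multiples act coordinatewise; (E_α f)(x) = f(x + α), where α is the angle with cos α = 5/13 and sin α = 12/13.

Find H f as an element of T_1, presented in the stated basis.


E_alpha f = -5/2 + (359/39)cos x + (17/13)sin x
((3/2)E_alpha) f = -15/4 + (359/26)cos x + (51/26)sin x

the image equals g(x) = -15/4 + (359/26)cos x + (51/26)sin x


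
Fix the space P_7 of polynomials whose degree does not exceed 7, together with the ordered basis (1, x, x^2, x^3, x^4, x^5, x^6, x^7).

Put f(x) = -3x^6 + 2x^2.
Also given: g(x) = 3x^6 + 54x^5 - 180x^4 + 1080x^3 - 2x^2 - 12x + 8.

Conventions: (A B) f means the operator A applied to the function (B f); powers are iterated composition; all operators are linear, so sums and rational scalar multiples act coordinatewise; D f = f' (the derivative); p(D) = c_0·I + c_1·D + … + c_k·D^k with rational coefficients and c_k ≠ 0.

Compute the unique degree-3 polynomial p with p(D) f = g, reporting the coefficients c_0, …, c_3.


p(D) = -I − 3·D + 2·D^2 − 3·D^3, i.e. c_0 = -1, c_1 = -3, c_2 = 2, c_3 = -3

D^0 f = -3x^6 + 2x^2
D^1 f = -18x^5 + 4x
D^2 f = -90x^4 + 4
D^3 f = -360x^3
matching coefficients of g against c_0 f + c_1 Df + … from the top degree down determines the c_i
solution: c_0 = -1, c_1 = -3, c_2 = 2, c_3 = -3


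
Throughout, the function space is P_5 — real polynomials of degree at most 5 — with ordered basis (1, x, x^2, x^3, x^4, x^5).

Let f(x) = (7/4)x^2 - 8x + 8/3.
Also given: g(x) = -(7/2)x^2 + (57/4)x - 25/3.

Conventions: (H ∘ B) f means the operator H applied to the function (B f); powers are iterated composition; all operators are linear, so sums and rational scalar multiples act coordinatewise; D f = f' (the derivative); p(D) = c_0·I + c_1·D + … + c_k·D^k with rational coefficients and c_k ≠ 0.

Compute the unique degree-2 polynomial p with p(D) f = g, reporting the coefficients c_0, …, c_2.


D^0 f = (7/4)x^2 - 8x + 8/3
D^1 f = (7/2)x - 8
D^2 f = 7/2
matching coefficients of g against c_0 f + c_1 Df + … from the top degree down determines the c_i
solution: c_0 = -2, c_1 = -1/2, c_2 = -2

p(D) = -2·I − (1/2)·D − 2·D^2, i.e. c_0 = -2, c_1 = -1/2, c_2 = -2


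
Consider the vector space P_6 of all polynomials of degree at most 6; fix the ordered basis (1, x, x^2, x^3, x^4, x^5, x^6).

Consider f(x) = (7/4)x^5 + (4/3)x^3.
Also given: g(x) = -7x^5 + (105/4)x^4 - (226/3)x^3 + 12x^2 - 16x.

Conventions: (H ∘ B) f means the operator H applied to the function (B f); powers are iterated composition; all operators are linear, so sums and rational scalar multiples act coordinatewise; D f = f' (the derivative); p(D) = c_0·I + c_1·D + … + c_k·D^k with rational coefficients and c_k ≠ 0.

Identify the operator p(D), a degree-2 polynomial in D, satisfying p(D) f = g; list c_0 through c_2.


D^0 f = (7/4)x^5 + (4/3)x^3
D^1 f = (35/4)x^4 + 4x^2
D^2 f = 35x^3 + 8x
matching coefficients of g against c_0 f + c_1 Df + … from the top degree down determines the c_i
solution: c_0 = -4, c_1 = 3, c_2 = -2

c_0 = -4, c_1 = 3, c_2 = -2


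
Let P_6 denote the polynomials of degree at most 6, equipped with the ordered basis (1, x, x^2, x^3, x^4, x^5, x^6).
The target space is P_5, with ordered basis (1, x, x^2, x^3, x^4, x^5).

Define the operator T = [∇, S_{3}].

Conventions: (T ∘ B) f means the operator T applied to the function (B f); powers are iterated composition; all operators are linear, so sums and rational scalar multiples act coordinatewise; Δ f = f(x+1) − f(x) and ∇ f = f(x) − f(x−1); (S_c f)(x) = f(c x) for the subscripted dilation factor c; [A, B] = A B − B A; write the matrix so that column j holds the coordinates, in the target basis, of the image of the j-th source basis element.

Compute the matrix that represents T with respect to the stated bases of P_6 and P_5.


image of 1: 0
image of x: 2
image of x^2: 12x - 8
image of x^3: 54x^2 - 72x + 26
image of x^4: 216x^3 - 432x^2 + 312x - 80
image of x^5: 810x^4 - 2160x^3 + 2340x^2 - 1200x + 242
image of x^6: 2916x^5 - 9720x^4 + 14040x^3 - 10800x^2 + 4356x - 728
each image's coordinates form column j of the matrix

the matrix is [[0, 2, -8, 26, -80, 242, -728]; [0, 0, 12, -72, 312, -1200, 4356]; [0, 0, 0, 54, -432, 2340, -10800]; [0, 0, 0, 0, 216, -2160, 14040]; [0, 0, 0, 0, 0, 810, -9720]; [0, 0, 0, 0, 0, 0, 2916]] (rows listed top to bottom)


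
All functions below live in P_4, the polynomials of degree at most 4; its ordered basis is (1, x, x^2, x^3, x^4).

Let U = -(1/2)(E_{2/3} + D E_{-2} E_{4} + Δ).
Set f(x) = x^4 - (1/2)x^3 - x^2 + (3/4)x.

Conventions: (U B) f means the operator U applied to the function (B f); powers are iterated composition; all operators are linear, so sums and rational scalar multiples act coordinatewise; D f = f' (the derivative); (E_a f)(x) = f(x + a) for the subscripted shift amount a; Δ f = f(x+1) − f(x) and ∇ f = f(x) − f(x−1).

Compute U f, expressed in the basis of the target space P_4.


the image equals g(x) = -(1/2)x^4 - (61/12)x^3 - (83/6)x^2 - (4367/216)x - 3743/324

E_{2/3} f = x^4 + (13/6)x^3 + (2/3)x^2 - (7/108)x + 17/162
E_{4} f = x^4 + (31/2)x^3 + 89x^2 + (899/4)x + 211
E_{-2} E_{4} f = x^4 + (15/2)x^3 + 20x^2 + (91/4)x + 19/2
D E_{-2} E_{4} f = 4x^3 + (45/2)x^2 + 40x + 91/4
Δ f = 4x^3 + (9/2)x^2 + (1/2)x + 1/4
(E_{2/3} + D E_{-2} E_{4} + Δ) f = x^4 + (61/6)x^3 + (83/3)x^2 + (4367/108)x + 3743/162
(-(1/2)(E_{2/3} + D E_{-2} E_{4} + Δ)) f = -(1/2)x^4 - (61/12)x^3 - (83/6)x^2 - (4367/216)x - 3743/324


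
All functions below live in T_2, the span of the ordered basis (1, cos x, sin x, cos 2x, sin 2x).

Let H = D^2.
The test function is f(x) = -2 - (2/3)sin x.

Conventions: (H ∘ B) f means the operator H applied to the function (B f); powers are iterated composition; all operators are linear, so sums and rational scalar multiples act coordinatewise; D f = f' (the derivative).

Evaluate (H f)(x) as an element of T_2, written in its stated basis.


D f = -(2/3)cos x
D D f = (2/3)sin x

the result is g(x) = (2/3)sin x


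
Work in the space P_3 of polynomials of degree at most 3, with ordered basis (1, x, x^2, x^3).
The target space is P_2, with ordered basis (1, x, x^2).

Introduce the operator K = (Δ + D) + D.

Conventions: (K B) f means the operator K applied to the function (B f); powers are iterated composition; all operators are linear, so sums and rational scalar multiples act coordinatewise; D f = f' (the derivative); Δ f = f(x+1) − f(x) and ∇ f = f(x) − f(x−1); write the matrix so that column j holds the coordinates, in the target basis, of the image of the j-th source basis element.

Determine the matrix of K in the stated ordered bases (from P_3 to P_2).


image of 1: 0
image of x: 3
image of x^2: 6x + 1
image of x^3: 9x^2 + 3x + 1
each image's coordinates form column j of the matrix

the matrix is [[0, 3, 1, 1]; [0, 0, 6, 3]; [0, 0, 0, 9]] (rows listed top to bottom)


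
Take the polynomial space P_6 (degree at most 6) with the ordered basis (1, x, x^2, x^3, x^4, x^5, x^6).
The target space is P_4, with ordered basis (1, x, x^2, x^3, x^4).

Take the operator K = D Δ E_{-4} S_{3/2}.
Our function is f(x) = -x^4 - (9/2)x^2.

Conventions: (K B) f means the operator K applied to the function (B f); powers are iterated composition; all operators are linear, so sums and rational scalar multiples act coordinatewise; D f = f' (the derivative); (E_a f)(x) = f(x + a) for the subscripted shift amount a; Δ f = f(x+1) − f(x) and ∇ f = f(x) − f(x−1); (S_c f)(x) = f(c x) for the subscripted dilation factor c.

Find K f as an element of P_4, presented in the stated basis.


S_{3/2} f = -(81/16)x^4 - (81/8)x^2
E_{-4} S_{3/2} f = -(81/16)x^4 + 81x^3 - (3969/8)x^2 + 1377x - 1458
Δ E_{-4} S_{3/2} f = -(81/4)x^3 + (1701/8)x^2 - (1539/2)x + 15309/16
D Δ E_{-4} S_{3/2} f = -(243/4)x^2 + (1701/4)x - 1539/2

g(x) = -(243/4)x^2 + (1701/4)x - 1539/2


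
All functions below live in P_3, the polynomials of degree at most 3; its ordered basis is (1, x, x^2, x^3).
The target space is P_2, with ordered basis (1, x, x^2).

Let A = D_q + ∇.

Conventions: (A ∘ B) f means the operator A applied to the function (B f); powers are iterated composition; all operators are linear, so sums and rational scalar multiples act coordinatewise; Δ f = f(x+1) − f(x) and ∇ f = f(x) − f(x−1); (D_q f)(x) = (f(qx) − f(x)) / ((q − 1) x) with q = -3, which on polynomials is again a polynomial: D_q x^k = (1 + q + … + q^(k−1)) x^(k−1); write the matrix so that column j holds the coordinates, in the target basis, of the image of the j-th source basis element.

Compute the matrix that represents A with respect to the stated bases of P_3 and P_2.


image of 1: 0
image of x: 2
image of x^2: -1
image of x^3: 10x^2 - 3x + 1
each image's coordinates form column j of the matrix

the matrix is [[0, 2, -1, 1]; [0, 0, 0, -3]; [0, 0, 0, 10]] (rows listed top to bottom)


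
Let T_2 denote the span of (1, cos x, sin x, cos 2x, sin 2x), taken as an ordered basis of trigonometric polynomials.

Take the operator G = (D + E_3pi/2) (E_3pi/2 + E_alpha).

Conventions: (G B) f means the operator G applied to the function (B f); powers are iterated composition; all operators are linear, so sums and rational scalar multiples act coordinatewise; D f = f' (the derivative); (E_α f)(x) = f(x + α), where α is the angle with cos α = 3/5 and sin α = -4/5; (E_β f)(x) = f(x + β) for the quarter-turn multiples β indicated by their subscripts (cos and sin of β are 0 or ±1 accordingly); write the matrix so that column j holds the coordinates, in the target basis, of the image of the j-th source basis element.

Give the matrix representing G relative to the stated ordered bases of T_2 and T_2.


image of 1: 2
image of cos x: 0
image of sin x: 0
image of cos 2x: (16/5)cos 2x + (8/5)sin 2x
image of sin 2x: -(8/5)cos 2x + (16/5)sin 2x
each image's coordinates form column j of the matrix

the matrix is [[2, 0, 0, 0, 0]; [0, 0, 0, 0, 0]; [0, 0, 0, 0, 0]; [0, 0, 0, 16/5, -8/5]; [0, 0, 0, 8/5, 16/5]] (rows listed top to bottom)


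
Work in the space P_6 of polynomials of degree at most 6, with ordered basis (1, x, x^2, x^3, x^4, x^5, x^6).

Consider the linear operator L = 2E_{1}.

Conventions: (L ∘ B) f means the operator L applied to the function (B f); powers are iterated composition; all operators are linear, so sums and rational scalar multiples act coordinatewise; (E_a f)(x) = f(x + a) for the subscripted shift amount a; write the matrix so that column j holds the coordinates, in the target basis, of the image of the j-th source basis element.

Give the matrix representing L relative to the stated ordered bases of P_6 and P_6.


the matrix is [[2, 2, 2, 2, 2, 2, 2]; [0, 2, 4, 6, 8, 10, 12]; [0, 0, 2, 6, 12, 20, 30]; [0, 0, 0, 2, 8, 20, 40]; [0, 0, 0, 0, 2, 10, 30]; [0, 0, 0, 0, 0, 2, 12]; [0, 0, 0, 0, 0, 0, 2]] (rows listed top to bottom)

image of 1: 2
image of x: 2x + 2
image of x^2: 2x^2 + 4x + 2
image of x^3: 2x^3 + 6x^2 + 6x + 2
image of x^4: 2x^4 + 8x^3 + 12x^2 + 8x + 2
image of x^5: 2x^5 + 10x^4 + 20x^3 + 20x^2 + 10x + 2
image of x^6: 2x^6 + 12x^5 + 30x^4 + 40x^3 + 30x^2 + 12x + 2
each image's coordinates form column j of the matrix


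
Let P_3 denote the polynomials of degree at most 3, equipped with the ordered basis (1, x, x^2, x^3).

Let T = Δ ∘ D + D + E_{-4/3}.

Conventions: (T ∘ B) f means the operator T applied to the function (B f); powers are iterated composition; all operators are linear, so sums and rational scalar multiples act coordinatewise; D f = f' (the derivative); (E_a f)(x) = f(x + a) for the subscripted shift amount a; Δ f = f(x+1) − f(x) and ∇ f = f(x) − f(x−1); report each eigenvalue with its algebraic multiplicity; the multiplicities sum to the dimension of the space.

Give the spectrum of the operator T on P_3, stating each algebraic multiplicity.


image of 1: 1
image of x: x - 1/3
image of x^2: x^2 - (2/3)x + 34/9
image of x^3: x^3 - x^2 + (34/3)x + 17/27
the matrix is upper triangular; its diagonal is (1, 1, 1, 1)
for a triangular matrix the eigenvalues are the diagonal entries, with algebraic multiplicity their repetition count

λ = 1 (multiplicity 4)


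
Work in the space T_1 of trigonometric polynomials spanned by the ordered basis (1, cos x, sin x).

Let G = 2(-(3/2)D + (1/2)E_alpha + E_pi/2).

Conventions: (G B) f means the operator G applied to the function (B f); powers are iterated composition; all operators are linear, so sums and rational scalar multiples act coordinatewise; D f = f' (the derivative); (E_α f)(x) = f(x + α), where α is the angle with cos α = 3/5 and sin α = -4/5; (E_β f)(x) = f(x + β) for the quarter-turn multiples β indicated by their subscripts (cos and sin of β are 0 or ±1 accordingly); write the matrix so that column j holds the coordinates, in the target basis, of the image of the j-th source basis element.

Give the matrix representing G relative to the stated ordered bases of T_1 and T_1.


the matrix is [[3, 0, 0]; [0, 3/5, -9/5]; [0, 9/5, 3/5]] (rows listed top to bottom)

image of 1: 3
image of cos x: (3/5)cos x + (9/5)sin x
image of sin x: -(9/5)cos x + (3/5)sin x
each image's coordinates form column j of the matrix


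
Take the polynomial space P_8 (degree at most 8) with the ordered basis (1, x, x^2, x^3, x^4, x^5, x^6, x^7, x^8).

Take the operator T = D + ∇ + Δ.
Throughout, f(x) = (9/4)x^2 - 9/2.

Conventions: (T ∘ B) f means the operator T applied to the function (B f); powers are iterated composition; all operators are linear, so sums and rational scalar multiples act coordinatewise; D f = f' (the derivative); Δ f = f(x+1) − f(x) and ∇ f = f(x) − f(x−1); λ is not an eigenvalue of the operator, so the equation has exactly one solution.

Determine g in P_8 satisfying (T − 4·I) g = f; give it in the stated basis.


write g with unknown coordinates in the stated basis and equate coefficients in (T − 4·I) g = f
solving from the highest basis element down gives g = -(9/16)x^2 - (27/32)x + 63/128
check: T g = -(27/8)x - 81/32
so T g − 4·g = (9/4)x^2 - 9/2 = f ✓

g(x) = -(9/16)x^2 - (27/32)x + 63/128


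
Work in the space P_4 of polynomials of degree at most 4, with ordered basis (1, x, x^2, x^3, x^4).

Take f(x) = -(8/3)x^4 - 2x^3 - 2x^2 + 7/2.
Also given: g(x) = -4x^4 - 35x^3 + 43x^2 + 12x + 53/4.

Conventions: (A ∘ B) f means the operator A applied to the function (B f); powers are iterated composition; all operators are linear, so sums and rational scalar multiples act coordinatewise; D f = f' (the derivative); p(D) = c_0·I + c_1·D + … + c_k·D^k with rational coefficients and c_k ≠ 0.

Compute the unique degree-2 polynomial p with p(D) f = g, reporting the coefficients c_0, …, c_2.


c_0 = 3/2, c_1 = 3, c_2 = -2

D^0 f = -(8/3)x^4 - 2x^3 - 2x^2 + 7/2
D^1 f = -(32/3)x^3 - 6x^2 - 4x
D^2 f = -32x^2 - 12x - 4
matching coefficients of g against c_0 f + c_1 Df + … from the top degree down determines the c_i
solution: c_0 = 3/2, c_1 = 3, c_2 = -2


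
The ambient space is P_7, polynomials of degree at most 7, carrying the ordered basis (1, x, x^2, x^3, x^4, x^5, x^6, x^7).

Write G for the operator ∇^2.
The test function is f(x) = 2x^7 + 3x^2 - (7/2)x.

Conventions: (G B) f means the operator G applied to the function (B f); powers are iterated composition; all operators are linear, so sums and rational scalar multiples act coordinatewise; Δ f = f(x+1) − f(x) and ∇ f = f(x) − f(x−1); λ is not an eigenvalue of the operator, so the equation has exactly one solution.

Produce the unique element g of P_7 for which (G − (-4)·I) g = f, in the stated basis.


g(x) = (1/2)x^7 - (21/4)x^5 + (105/4)x^4 - 35x^3 - 78x^2 + (987/4)x - 129

write g with unknown coordinates in the stated basis and equate coefficients in (G − (-4)·I) g = f
solving from the highest basis element down gives g = (1/2)x^7 - (21/4)x^5 + (105/4)x^4 - 35x^3 - 78x^2 + (987/4)x - 129
check: G g = 21x^5 - 105x^4 + 140x^3 + 315x^2 - (1981/2)x + 516
so G g − (-4)·g = 2x^7 + 3x^2 - (7/2)x = f ✓


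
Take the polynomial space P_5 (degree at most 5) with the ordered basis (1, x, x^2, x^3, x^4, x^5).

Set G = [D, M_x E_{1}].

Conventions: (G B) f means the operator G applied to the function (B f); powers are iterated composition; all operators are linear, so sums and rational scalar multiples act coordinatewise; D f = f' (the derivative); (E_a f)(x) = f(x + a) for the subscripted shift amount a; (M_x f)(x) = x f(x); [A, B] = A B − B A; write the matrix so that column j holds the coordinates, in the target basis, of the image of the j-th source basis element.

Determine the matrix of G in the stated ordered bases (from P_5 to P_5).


the matrix is [[1, 1, 1, 1, 1, 1]; [0, 1, 2, 3, 4, 5]; [0, 0, 1, 3, 6, 10]; [0, 0, 0, 1, 4, 10]; [0, 0, 0, 0, 1, 5]; [0, 0, 0, 0, 0, 1]] (rows listed top to bottom)

image of 1: 1
image of x: x + 1
image of x^2: x^2 + 2x + 1
image of x^3: x^3 + 3x^2 + 3x + 1
image of x^4: x^4 + 4x^3 + 6x^2 + 4x + 1
image of x^5: x^5 + 5x^4 + 10x^3 + 10x^2 + 5x + 1
each image's coordinates form column j of the matrix


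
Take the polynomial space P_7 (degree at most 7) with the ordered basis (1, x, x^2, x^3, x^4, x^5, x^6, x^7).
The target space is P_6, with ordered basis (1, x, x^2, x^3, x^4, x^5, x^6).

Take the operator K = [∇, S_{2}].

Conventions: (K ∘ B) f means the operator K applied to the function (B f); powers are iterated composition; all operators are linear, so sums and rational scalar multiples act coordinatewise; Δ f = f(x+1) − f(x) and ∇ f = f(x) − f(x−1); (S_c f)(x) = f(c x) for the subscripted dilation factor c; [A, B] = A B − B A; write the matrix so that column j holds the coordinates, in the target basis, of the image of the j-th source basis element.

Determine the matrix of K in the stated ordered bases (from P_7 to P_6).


the matrix is [[0, 1, -3, 7, -15, 31, -63, 127]; [0, 0, 4, -18, 56, -150, 372, -882]; [0, 0, 0, 12, -72, 280, -900, 2604]; [0, 0, 0, 0, 32, -240, 1120, -4200]; [0, 0, 0, 0, 0, 80, -720, 3920]; [0, 0, 0, 0, 0, 0, 192, -2016]; [0, 0, 0, 0, 0, 0, 0, 448]] (rows listed top to bottom)

image of 1: 0
image of x: 1
image of x^2: 4x - 3
image of x^3: 12x^2 - 18x + 7
image of x^4: 32x^3 - 72x^2 + 56x - 15
image of x^5: 80x^4 - 240x^3 + 280x^2 - 150x + 31
image of x^6: 192x^5 - 720x^4 + 1120x^3 - 900x^2 + 372x - 63
image of x^7: 448x^6 - 2016x^5 + 3920x^4 - 4200x^3 + 2604x^2 - 882x + 127
each image's coordinates form column j of the matrix
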